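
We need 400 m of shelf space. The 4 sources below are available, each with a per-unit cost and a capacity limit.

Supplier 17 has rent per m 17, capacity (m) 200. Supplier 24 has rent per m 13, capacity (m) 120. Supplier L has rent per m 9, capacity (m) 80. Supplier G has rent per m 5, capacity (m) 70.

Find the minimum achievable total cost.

4840

Cheapest first:
Supplier G (5): use full 70 → 330 m to go.
Supplier L (9): use full 80 → 250 m to go.
Supplier 24 at 13: take all 120 m → 130 still needed.
Take 130 from Supplier 17 at 17 to finish.
Cost = 70×5 + 80×9 + 120×13 + 130×17 = 4840.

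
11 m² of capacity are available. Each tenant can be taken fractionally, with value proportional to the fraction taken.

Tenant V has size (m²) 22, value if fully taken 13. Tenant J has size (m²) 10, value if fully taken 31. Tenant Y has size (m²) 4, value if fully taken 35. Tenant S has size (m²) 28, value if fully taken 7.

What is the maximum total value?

Sort by value density: Tenant Y 35/4≈8.75, Tenant J 31/10≈3.1, Tenant V 13/22≈0.591, Tenant S 7/28≈0.25.
Take all of Tenant Y (4 m², value 35) ; 7 m² left.
Fill the last 7 m² with part of Tenant J: 7/10 of it earns 21.7.
Total value = 56.7.

56.7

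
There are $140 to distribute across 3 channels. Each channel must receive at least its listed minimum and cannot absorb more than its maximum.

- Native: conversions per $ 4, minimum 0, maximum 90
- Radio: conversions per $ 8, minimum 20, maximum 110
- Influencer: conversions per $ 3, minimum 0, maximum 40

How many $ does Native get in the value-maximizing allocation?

30

Meeting every minimum uses 0+20+0 = 20 $, leaving 120.
Rank by conversions per $: Radio 8 > Native 4 > Influencer 3.
Give Radio 90 more to hit its cap of 110 ; 30 left.
Native has room for 90 more but only 30 remain, so it gets 30.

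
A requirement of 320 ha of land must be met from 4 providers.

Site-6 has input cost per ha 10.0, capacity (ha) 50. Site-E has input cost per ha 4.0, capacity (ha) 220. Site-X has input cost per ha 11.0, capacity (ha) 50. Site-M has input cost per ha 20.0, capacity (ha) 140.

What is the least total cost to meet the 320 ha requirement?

1930

Use providers in increasing cost order.
Site-E at 4.0: take all 220 ha ; 100 still needed.
Site-6 (10.0): use full 50 ; 50 ha to go.
Site-X at 11.0: take all 50 ha ; 0 still needed.
Site-M: unused.
Cost = 220×4.0 + 50×10.0 + 50×11.0 = 1930.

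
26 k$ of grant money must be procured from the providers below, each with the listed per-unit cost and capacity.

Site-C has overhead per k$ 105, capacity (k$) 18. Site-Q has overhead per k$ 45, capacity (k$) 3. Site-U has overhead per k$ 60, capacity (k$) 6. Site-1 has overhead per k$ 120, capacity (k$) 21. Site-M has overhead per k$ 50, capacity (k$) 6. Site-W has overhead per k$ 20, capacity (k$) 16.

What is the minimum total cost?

Cheapest first:
Site-W at 20: take all 16 k$ → 10 still needed.
Site-Q at 45: take all 3 k$ → 7 still needed.
Take 6 from Site-M at 50 → need 1 more.
Site-U at 60: take 1 of its 6 → requirement met.
Site-C, Site-1: unused.
Cost = 16×20 + 3×45 + 6×50 + 1×60 = 815.

815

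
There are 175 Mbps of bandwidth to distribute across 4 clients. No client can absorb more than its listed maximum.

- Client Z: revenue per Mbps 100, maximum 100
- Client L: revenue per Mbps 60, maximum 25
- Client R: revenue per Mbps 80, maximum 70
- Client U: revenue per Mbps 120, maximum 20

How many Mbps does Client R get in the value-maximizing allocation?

55

Highest revenue per Mbps first: Client U 120 > Client Z 100 > Client R 80 > Client L 60.
Give Client U 20 to hit its cap of 20 — 155 left.
Client Z takes 100 to reach its cap of 100 — 55 left.
Client R has room for 70 but only 55 remain, so it gets 55.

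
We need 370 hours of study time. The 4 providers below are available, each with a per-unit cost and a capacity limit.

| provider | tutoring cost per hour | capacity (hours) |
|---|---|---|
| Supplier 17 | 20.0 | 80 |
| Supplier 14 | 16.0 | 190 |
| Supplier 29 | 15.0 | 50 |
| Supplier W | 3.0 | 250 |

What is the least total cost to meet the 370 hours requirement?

2620

Fill from the cheapest provider first.
Take 250 from Supplier W at 3.0 ; need 120 more.
Supplier 29 at 15.0: take all 50 hours ; 70 still needed.
Supplier 14 at 16.0: take 70 of its 190 ; requirement met.
Supplier 17: unused.
Cost = 250×3.0 + 50×15.0 + 70×16.0 = 2620.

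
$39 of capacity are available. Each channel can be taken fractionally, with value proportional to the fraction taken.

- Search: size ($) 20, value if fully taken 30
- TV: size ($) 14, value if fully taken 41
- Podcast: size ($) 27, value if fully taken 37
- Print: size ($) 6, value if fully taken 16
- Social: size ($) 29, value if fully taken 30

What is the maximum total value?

85.5

Best value per unit of size first: TV 41/14≈2.93, Print 16/6≈2.67, Search 30/20≈1.5, Podcast 37/27≈1.37, Social 30/29≈1.03.
TV: take in full, 14 $ for value 41 ; 25 left.
All 6 $ of Print fit (value 16) ; 19 remain.
19 $ left: a 19/20 share of Search gives 30×19/20 = 28.5.
Total value = 85.5.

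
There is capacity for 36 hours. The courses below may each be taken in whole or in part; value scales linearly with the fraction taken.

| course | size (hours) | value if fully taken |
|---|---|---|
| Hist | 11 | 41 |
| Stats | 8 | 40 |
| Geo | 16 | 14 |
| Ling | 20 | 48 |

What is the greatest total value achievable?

121.8

Best value per unit of size first: Stats 40/8≈5, Hist 41/11≈3.73, Ling 48/20≈2.4, Geo 14/16≈0.875.
Take all of Stats (8 hours, value 40) — 28 hours left.
Take all of Hist (11 hours, value 41) — 17 hours left.
17 hours left: a 17/20 share of Ling gives 48×17/20 = 40.8.
Total value = 121.8.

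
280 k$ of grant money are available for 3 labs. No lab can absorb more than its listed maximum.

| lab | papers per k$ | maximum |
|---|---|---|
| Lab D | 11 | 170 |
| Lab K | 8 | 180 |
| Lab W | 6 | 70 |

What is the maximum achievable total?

2750

Highest papers per k$ first: Lab D 11 > Lab K 8 > Lab W 6.
Lab D takes 170 to reach its cap of 170 — 110 left.
Only 110 left; Lab K takes them to reach 110.
Total = 11×170 + 8×110 = 2750.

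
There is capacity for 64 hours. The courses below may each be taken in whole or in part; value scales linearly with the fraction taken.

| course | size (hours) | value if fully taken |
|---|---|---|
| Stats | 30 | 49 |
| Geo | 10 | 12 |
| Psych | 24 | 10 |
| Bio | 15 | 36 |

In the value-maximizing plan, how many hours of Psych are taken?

9

Sort by value density: Bio 36/15≈2.4, Stats 49/30≈1.63, Geo 12/10≈1.2, Psych 10/24≈0.417.
Bio: take in full, 15 hours for value 36 ; 49 left.
All 30 hours of Stats fit (value 49) ; 19 remain.
Geo: take in full, 10 hours for value 12 ; 9 left.
Fill the last 9 hours with part of Psych: 9/24 of it earns 3.75.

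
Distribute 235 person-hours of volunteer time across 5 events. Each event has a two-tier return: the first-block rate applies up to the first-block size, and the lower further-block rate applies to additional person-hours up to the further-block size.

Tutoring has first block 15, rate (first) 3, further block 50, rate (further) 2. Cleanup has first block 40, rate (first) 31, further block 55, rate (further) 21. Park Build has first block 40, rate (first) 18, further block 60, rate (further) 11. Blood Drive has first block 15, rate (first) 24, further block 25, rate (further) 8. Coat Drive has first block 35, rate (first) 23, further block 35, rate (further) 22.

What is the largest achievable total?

Order all 10 blocks by rate: Cleanup/tier1 31 > Blood Drive/tier1 24 > Coat Drive/tier1 23 > Coat Drive/tier2 22 > Cleanup/tier2 21 > Park Build/tier1 18 > Park Build/tier2 11 > Blood Drive/tier2 8 > Tutoring/tier1 3 > Tutoring/tier2 2.
Fill Cleanup tier1 block (40 at 31) ; 195 left.
Fill Blood Drive tier1 block (15 at 24) ; 180 left.
Fill Coat Drive tier1 block (35 at 23) ; 145 left.
Coat Drive/tier2 (22): +35 ; 110 left.
Fill Cleanup tier2 block (55 at 21) ; 55 left.
Park Build/tier1 (18): +40 ; 15 left.
15 remain; put them into Park Build tier2 at 11.
Total = 31×40 + 24×15 + 23×35 + 22×35 + 21×55 + 18×40 + 11×15 = 5215.

5215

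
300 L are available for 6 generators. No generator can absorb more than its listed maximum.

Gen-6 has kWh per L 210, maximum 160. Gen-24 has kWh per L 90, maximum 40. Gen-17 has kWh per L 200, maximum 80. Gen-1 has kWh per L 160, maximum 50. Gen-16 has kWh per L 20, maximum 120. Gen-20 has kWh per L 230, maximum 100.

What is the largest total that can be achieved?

64600

Highest kWh per L first: Gen-20 230 > Gen-6 210 > Gen-17 200 > Gen-1 160 > Gen-24 90 > Gen-16 20.
Gen-20: +100 to 100 (cap) — 200 left.
Give Gen-6 160 to hit its cap of 160 — 40 left.
Gen-17: +40 (room for 80) → 40. Pool exhausted.
Total = 210×160 + 200×40 + 230×100 = 64600.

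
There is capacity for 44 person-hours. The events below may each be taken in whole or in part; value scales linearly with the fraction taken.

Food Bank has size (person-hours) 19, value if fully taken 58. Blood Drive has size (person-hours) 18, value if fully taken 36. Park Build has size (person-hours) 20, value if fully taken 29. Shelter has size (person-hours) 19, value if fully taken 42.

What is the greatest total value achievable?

Rank by value-to-size ratio: Food Bank 58/19≈3.05, Shelter 42/19≈2.21, Blood Drive 36/18≈2, Park Build 29/20≈1.45.
All 19 person-hours of Food Bank fit (value 58) — 25 remain.
Take all of Shelter (19 person-hours, value 42) — 6 person-hours left.
6 person-hours left: a 6/18 share of Blood Drive gives 36×6/18 = 12.
Total value = 112.

112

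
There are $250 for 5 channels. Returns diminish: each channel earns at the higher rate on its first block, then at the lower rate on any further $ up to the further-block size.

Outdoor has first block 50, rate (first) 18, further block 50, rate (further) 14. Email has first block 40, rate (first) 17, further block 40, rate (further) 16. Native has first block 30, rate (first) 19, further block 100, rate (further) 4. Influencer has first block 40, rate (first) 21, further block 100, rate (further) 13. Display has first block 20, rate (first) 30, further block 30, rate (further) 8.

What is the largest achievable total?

Order all 10 blocks by rate: Display/first 30 > Influencer/first 21 > Native/first 19 > Outdoor/first 18 > Email/first 17 > Email/second 16 > Outdoor/second 14 > Influencer/second 13 > Display/second 8 > Native/second 4.
Display first at 30: fill all 20 — 230 left.
Fill Influencer first block (40 at 21) — 190 left.
Native first at 19: fill all 30 — 160 left.
Outdoor/first (18): +50 — 110 left.
Email/first (17): +40 — 70 left.
Fill Email second block (40 at 16) — 30 left.
Outdoor/second: +30 of 50 at 14; pool empty.
Total = 30×20 + 21×40 + 19×30 + 18×50 + 17×40 + 16×40 + 14×30 = 4650.

4650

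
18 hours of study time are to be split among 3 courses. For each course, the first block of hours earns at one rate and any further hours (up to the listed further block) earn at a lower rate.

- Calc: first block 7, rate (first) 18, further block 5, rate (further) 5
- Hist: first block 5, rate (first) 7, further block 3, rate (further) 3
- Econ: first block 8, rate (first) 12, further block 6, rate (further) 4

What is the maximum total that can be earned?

243

Order all 6 blocks by rate: Calc/first 18 > Econ/first 12 > Hist/first 7 > Calc/second 5 > Econ/second 4 > Hist/second 3.
Fill Calc first block (7 at 18) → 11 left.
Fill Econ first block (8 at 12) → 3 left.
Hist first at 7: only 3 left, fill 3.
Total = 18×7 + 12×8 + 7×3 = 243.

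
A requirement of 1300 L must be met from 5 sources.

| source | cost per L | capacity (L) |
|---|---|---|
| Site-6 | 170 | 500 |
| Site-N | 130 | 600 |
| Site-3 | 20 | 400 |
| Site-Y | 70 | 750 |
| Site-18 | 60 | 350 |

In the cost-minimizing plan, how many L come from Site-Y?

550

Cheapest first:
Site-3 at 20: take all 400 L — 900 still needed.
Take 350 from Site-18 at 60 — need 550 more.
Site-Y at 70: take 550 of its 750 — requirement met.
Site-N, Site-6: unused.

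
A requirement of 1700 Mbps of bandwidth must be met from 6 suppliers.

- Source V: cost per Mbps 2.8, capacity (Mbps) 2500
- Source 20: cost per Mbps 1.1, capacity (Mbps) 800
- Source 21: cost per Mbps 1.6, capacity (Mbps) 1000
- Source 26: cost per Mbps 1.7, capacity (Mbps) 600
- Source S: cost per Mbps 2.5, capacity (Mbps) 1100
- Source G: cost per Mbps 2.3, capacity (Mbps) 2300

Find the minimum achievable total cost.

Cheapest first:
Take 800 from Source 20 at 1.1 — need 900 more.
Source 21 at 1.6: take 900 of its 1000 — requirement met.
Source 26, Source G, Source S, Source V: unused.
Cost = 800×1.1 + 900×1.6 = 2320.

2320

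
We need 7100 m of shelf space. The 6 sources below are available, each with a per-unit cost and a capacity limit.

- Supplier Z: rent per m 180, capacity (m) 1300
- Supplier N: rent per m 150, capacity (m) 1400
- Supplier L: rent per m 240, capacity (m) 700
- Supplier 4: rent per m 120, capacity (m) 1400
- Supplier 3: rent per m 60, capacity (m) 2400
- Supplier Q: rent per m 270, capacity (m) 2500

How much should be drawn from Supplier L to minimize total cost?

600

Fill from the cheapest source first.
Supplier 3 (60): use full 2400 → 4700 m to go.
Take 1400 from Supplier 4 at 120 → need 3300 more.
Take 1400 from Supplier N at 150 → need 1900 more.
Supplier Z at 180: take all 1300 m → 600 still needed.
Supplier L (240): take the remaining 600 → done.
Supplier Q: unused.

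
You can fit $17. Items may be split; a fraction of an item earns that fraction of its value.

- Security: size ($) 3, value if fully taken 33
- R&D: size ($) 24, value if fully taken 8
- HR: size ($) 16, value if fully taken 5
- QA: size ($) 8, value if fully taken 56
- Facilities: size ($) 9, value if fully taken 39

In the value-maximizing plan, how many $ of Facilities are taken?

Sort by value density: Security 33/3≈11, QA 56/8≈7, Facilities 39/9≈4.33, R&D 8/24≈0.333, HR 5/16≈0.312.
Security: take in full, 3 $ for value 33 → 14 left.
QA: take in full, 8 $ for value 56 → 6 left.
Fill the last 6 $ with part of Facilities: 6/9 of it earns 26.

6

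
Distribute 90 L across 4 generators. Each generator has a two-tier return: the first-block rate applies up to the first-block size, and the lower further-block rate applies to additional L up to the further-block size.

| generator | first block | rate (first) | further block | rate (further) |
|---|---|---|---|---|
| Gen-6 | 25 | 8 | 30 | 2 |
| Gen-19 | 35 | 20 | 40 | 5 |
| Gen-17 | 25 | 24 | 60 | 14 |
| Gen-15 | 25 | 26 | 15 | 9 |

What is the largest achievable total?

Rank every tier by rate: Gen-15/T1 26 > Gen-17/T1 24 > Gen-19/T1 20 > Gen-17/T2 14 > Gen-15/T2 9 > Gen-6/T1 8 > Gen-19/T2 5 > Gen-6/T2 2.
Gen-15/T1 (26): +25 — 65 left.
Gen-17/T1 (24): +25 — 40 left.
Gen-19/T1 (20): +35 — 5 left.
Gen-17/T2: +5 of 60 at 14; pool empty.
Total = 26×25 + 24×25 + 20×35 + 14×5 = 2020.

2020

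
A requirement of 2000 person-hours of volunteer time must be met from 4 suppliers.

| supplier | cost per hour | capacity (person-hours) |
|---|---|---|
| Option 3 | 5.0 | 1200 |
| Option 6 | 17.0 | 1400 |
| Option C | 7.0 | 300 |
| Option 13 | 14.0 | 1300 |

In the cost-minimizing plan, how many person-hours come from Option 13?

Fill from the cheapest supplier first.
Option 3 (5.0): use full 1200 → 800 person-hours to go.
Option C at 7.0: take all 300 person-hours → 500 still needed.
Take 500 from Option 13 at 14.0 to finish.
Option 6: unused.

500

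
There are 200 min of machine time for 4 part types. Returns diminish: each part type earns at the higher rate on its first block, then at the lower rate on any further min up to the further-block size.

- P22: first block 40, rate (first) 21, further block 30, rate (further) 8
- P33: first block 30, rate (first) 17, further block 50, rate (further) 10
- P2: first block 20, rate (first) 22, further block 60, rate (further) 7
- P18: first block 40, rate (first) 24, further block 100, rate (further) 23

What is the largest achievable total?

Treat each block as its own option and order by rate: P18/first 24 > P18/second 23 > P2/first 22 > P22/first 21 > P33/first 17 > P33/second 10 > P22/second 8 > P2/second 7.
P18/first (24): +40 → 160 left.
P18/second (23): +100 → 60 left.
P2/first (22): +20 → 40 left.
Fill P22 first block (40 at 21) → 0 left.
Total = 24×40 + 23×100 + 22×20 + 21×40 = 4540.

4540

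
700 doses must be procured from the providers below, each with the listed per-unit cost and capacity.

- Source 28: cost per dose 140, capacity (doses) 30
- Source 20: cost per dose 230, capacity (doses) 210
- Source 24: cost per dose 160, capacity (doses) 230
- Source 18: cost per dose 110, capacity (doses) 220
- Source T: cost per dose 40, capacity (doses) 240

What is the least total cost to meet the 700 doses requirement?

Fill from the cheapest provider first.
Source T at 40: take all 240 doses → 460 still needed.
Source 18 (110): use full 220 → 240 doses to go.
Source 28 at 140: take all 30 doses → 210 still needed.
Take 210 from Source 24 at 160 to finish.
Source 20: unused.
Cost = 240×40 + 220×110 + 30×140 + 210×160 = 71600.

71600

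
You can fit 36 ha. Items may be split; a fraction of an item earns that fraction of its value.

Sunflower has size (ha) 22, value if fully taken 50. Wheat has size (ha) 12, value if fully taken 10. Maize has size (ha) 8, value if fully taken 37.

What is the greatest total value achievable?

Best value per unit of size first: Maize 37/8≈4.62, Sunflower 50/22≈2.27, Wheat 10/12≈0.833.
Maize: take in full, 8 ha for value 37 ; 28 left.
Take all of Sunflower (22 ha, value 50) ; 6 ha left.
Only 6 ha remain; take 6/12 of Wheat for value 10×6/12 = 5.
Total value = 92.

92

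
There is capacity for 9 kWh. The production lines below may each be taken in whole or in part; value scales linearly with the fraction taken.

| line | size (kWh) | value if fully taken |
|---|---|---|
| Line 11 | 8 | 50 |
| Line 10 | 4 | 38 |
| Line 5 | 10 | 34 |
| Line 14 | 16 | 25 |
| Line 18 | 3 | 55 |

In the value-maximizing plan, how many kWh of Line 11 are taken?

2

Best value per unit of size first: Line 18 55/3≈18.3, Line 10 38/4≈9.5, Line 11 50/8≈6.25, Line 5 34/10≈3.4, Line 14 25/16≈1.56.
All 3 kWh of Line 18 fit (value 55) → 6 remain.
Take all of Line 10 (4 kWh, value 38) → 2 kWh left.
2 kWh left: a 2/8 share of Line 11 gives 50×2/8 = 12.5.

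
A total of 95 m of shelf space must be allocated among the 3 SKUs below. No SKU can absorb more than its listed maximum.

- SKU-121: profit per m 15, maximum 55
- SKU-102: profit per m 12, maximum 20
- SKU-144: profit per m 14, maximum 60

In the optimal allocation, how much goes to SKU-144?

40

Order the SKUs by profit per m: SKU-121 15 > SKU-144 14 > SKU-102 12.
SKU-121: +55 to 55 (cap) → 40 left.
SKU-144 has room for 60 but only 40 remain, so it gets 40.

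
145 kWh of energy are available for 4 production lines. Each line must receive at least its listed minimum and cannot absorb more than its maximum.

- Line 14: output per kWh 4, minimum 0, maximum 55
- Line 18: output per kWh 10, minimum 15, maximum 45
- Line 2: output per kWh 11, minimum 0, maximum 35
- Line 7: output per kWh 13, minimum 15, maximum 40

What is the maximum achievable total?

Meeting every minimum uses 0+15+0+15 = 30 kWh, leaving 115.
Highest output per kWh first: Line 7 13 > Line 2 11 > Line 18 10 > Line 14 4.
Give Line 7 25 more to hit its cap of 40 — 90 left.
Give Line 2 35 more to hit its cap of 35 — 55 left.
Line 18 takes 30 more to reach its cap of 45 — 25 left.
Only 25 left; Line 14 takes them to reach 25.
Total = 4×25 + 10×45 + 11×35 + 13×40 = 1455.

1455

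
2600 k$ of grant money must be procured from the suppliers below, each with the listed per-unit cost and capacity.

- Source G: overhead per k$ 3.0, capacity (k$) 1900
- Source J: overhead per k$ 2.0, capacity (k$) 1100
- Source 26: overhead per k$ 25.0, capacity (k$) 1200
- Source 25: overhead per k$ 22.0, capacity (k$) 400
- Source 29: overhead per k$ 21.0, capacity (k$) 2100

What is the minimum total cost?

Cheapest first:
Source J (2.0): use full 1100 ; 1500 k$ to go.
Source G at 3.0: take 1500 of its 1900 ; requirement met.
Source 29, Source 25, Source 26: unused.
Cost = 1100×2.0 + 1500×3.0 = 6700.

6700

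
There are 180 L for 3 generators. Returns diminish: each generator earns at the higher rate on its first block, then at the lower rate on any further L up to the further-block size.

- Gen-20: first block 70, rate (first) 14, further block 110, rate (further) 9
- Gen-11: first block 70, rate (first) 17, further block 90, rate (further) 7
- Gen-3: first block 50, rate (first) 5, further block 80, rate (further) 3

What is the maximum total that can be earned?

Treat each block as its own option and order by rate: Gen-11/first 17 > Gen-20/first 14 > Gen-20/second 9 > Gen-11/second 7 > Gen-3/first 5 > Gen-3/second 3.
Gen-11 first at 17: fill all 70 — 110 left.
Gen-20/first (14): +70 — 40 left.
Gen-20 second at 9: only 40 left, fill 40.
Total = 17×70 + 14×70 + 9×40 = 2530.

2530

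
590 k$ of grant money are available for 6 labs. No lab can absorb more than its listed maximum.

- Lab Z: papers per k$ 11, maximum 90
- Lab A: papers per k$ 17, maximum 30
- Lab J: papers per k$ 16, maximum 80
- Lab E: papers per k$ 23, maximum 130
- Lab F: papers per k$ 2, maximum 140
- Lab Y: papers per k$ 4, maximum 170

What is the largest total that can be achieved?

Order the labs by papers per k$: Lab E 23 > Lab A 17 > Lab J 16 > Lab Z 11 > Lab Y 4 > Lab F 2.
Give Lab E 130 to hit its cap of 130 ; 460 left.
Give Lab A 30 to hit its cap of 30 ; 430 left.
Give Lab J 80 to hit its cap of 80 ; 350 left.
Lab Z takes 90 to reach its cap of 90 ; 260 left.
Give Lab Y 170 to hit its cap of 170 ; 90 left.
Lab F: +90 (room for 140) → 90. Pool exhausted.
Total = 11×90 + 17×30 + 16×80 + 23×130 + 2×90 + 4×170 = 6630.

6630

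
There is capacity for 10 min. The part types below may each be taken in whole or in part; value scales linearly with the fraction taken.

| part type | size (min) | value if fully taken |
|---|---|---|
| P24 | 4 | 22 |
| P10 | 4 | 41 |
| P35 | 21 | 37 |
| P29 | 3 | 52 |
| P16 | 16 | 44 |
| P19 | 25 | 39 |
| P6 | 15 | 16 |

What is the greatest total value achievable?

Best value per unit of size first: P29 52/3≈17.3, P10 41/4≈10.2, P24 22/4≈5.5, P16 44/16≈2.75, P35 37/21≈1.76, P19 39/25≈1.56, P6 16/15≈1.07.
P29: take in full, 3 min for value 52 ; 7 left.
All 4 min of P10 fit (value 41) ; 3 remain.
Fill the last 3 min with part of P24: 3/4 of it earns 16.5.
Total value = 109.5.

109.5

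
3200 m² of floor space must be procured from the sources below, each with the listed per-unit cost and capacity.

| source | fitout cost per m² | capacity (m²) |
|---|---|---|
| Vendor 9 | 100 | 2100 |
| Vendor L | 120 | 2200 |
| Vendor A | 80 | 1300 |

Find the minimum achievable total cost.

294000

Use sources in increasing cost order.
Vendor A (80): use full 1300 → 1900 m² to go.
Vendor 9 (100): take the remaining 1900 → done.
Vendor L: unused.
Cost = 1300×80 + 1900×100 = 294000.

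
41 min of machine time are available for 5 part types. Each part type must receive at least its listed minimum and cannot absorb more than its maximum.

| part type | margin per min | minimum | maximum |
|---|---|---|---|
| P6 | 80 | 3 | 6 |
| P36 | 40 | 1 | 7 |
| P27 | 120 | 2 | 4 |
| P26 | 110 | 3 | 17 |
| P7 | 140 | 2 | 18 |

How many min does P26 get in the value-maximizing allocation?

15

Meeting every minimum uses 3+1+2+3+2 = 11 min, leaving 30.
Highest margin per min first: P7 140 > P27 120 > P26 110 > P6 80 > P36 40.
Give P7 16 more to hit its cap of 18 — 14 left.
Give P27 2 more to hit its cap of 4 — 12 left.
P26 has room for 14 more but only 12 remain, so it gets 15.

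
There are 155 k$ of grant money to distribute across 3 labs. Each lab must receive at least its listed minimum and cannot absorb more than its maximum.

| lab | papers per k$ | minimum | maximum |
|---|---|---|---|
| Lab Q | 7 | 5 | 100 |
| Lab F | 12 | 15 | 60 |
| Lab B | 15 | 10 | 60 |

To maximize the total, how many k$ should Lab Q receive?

35

Meeting every minimum uses 5+15+10 = 30 k$, leaving 125.
Highest papers per k$ first: Lab B 15 > Lab F 12 > Lab Q 7.
Lab B takes 50 more to reach its cap of 60 — 75 left.
Give Lab F 45 more to hit its cap of 60 — 30 left.
Lab Q: +30 (room for 95) → 35. Pool exhausted.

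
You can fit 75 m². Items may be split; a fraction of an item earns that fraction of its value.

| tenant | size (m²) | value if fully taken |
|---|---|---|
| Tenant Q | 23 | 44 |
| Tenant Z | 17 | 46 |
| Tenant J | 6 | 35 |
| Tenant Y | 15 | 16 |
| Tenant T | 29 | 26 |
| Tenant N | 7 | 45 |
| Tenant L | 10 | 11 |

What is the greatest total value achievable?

Sort by value density: Tenant N 45/7≈6.43, Tenant J 35/6≈5.83, Tenant Z 46/17≈2.71, Tenant Q 44/23≈1.91, Tenant L 11/10≈1.1, Tenant Y 16/15≈1.07, Tenant T 26/29≈0.897.
Tenant N: take in full, 7 m² for value 45 — 68 left.
Tenant J: take in full, 6 m² for value 35 — 62 left.
Tenant Z: take in full, 17 m² for value 46 — 45 left.
Take all of Tenant Q (23 m², value 44) — 22 m² left.
All 10 m² of Tenant L fit (value 11) — 12 remain.
Only 12 m² remain; take 12/15 of Tenant Y for value 16×12/15 = 12.8.
Total value = 193.8.

193.8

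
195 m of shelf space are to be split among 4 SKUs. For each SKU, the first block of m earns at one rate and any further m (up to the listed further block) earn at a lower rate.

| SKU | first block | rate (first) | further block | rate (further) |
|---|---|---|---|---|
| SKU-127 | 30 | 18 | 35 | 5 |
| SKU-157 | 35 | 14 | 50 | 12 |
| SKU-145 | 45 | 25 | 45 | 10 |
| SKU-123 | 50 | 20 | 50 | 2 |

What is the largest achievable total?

3575

Order all 8 blocks by rate: SKU-145/first 25 > SKU-123/first 20 > SKU-127/first 18 > SKU-157/first 14 > SKU-157/second 12 > SKU-145/second 10 > SKU-127/second 5 > SKU-123/second 2.
Fill SKU-145 first block (45 at 25) — 150 left.
Fill SKU-123 first block (50 at 20) — 100 left.
Fill SKU-127 first block (30 at 18) — 70 left.
SKU-157/first (14): +35 — 35 left.
35 remain; put them into SKU-157 second at 12.
Total = 25×45 + 20×50 + 18×30 + 14×35 + 12×35 = 3575.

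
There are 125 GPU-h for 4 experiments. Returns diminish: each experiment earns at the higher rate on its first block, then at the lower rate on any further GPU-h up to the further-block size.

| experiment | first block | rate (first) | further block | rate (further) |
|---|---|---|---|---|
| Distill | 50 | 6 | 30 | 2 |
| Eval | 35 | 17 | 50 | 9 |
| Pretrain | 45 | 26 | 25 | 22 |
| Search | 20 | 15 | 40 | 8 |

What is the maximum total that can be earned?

Order all 8 blocks by rate: Pretrain/tier1 26 > Pretrain/tier2 22 > Eval/tier1 17 > Search/tier1 15 > Eval/tier2 9 > Search/tier2 8 > Distill/tier1 6 > Distill/tier2 2.
Pretrain tier1 at 26: fill all 45 → 80 left.
Fill Pretrain tier2 block (25 at 22) → 55 left.
Eval/tier1 (17): +35 → 20 left.
Fill Search tier1 block (20 at 15) → 0 left.
Total = 26×45 + 22×25 + 17×35 + 15×20 = 2615.

2615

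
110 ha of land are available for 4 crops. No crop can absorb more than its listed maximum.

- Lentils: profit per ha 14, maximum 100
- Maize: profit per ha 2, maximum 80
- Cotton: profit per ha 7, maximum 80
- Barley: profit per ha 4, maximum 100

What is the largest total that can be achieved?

1470

Rank by profit per ha: Lentils 14 > Cotton 7 > Barley 4 > Maize 2.
Lentils: +100 to 100 (cap) ; 10 left.
Cotton: +10 (room for 80) → 10. Pool exhausted.
Total = 14×100 + 7×10 = 1470.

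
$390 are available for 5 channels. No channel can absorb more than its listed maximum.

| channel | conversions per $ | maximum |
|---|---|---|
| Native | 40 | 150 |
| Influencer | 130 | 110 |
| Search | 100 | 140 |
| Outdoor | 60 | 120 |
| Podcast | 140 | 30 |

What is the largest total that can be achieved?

Order the channels by conversions per $: Podcast 140 > Influencer 130 > Search 100 > Outdoor 60 > Native 40.
Podcast: +30 to 30 (cap) ; 360 left.
Influencer takes 110 to reach its cap of 110 ; 250 left.
Search: +140 to 140 (cap) ; 110 left.
Outdoor: +110 (room for 120) → 110. Pool exhausted.
Total = 130×110 + 100×140 + 60×110 + 140×30 = 39100.

39100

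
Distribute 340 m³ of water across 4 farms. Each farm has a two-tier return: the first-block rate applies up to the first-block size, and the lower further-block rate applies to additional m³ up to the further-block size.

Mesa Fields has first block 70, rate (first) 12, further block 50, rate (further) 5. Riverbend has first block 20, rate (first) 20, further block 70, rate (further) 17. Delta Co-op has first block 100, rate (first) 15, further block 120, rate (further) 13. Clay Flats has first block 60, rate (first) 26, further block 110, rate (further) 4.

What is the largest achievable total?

5820

Order all 8 blocks by rate: Clay Flats/tier1 26 > Riverbend/tier1 20 > Riverbend/tier2 17 > Delta Co-op/tier1 15 > Delta Co-op/tier2 13 > Mesa Fields/tier1 12 > Mesa Fields/tier2 5 > Clay Flats/tier2 4.
Clay Flats/tier1 (26): +60 ; 280 left.
Fill Riverbend tier1 block (20 at 20) ; 260 left.
Riverbend tier2 at 17: fill all 70 ; 190 left.
Delta Co-op tier1 at 15: fill all 100 ; 90 left.
Delta Co-op tier2 at 13: only 90 left, fill 90.
Total = 26×60 + 20×20 + 17×70 + 15×100 + 13×90 = 5820.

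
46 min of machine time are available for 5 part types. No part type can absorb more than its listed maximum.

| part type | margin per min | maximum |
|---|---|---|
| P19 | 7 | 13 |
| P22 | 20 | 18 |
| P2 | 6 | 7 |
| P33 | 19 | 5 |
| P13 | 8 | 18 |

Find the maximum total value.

Highest margin per min first: P22 20 > P33 19 > P13 8 > P19 7 > P2 6.
P22: +18 to 18 (cap) — 28 left.
Give P33 5 to hit its cap of 5 — 23 left.
P13: +18 to 18 (cap) — 5 left.
P19: +5 (room for 13) → 5. Pool exhausted.
Total = 7×5 + 20×18 + 19×5 + 8×18 = 634.

634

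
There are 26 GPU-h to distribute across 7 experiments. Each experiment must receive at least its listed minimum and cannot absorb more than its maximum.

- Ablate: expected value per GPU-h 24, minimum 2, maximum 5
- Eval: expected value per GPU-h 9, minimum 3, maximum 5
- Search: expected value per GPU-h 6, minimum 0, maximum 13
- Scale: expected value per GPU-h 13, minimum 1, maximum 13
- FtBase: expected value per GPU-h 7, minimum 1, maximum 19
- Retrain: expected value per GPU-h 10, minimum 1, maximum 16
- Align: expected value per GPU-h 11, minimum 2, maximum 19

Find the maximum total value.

Meeting every minimum uses 2+3+0+1+1+1+2 = 10 GPU-h, leaving 16.
Rank by expected value per GPU-h: Ablate 24 > Scale 13 > Align 11 > Retrain 10 > Eval 9 > FtBase 7 > Search 6.
Ablate takes 3 more to reach its cap of 5 → 13 left.
Scale: +12 to 13 (cap) → 1 left.
Align has room for 17 more but only 1 remain, so it gets 3.
Total = 24×5 + 9×3 + 13×13 + 7×1 + 10×1 + 11×3 = 366.

366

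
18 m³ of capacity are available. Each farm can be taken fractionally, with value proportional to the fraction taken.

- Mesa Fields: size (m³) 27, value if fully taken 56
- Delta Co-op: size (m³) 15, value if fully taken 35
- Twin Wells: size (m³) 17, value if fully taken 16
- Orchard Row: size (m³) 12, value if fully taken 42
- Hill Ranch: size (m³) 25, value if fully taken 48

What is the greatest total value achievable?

Sort by value density: Orchard Row 42/12≈3.5, Delta Co-op 35/15≈2.33, Mesa Fields 56/27≈2.07, Hill Ranch 48/25≈1.92, Twin Wells 16/17≈0.941.
Take all of Orchard Row (12 m³, value 42) ; 6 m³ left.
6 m³ left: a 6/15 share of Delta Co-op gives 35×6/15 = 14.
Total value = 56.

56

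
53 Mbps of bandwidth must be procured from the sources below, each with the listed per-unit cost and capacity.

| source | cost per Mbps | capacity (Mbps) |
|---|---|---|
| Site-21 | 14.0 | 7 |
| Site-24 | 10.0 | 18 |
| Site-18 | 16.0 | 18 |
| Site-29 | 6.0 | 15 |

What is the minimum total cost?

Use sources in increasing cost order.
Site-29 at 6.0: take all 15 Mbps ; 38 still needed.
Take 18 from Site-24 at 10.0 ; need 20 more.
Site-21 at 14.0: take all 7 Mbps ; 13 still needed.
Site-18 (16.0): take the remaining 13 ; done.
Cost = 15×6.0 + 18×10.0 + 7×14.0 + 13×16.0 = 576.

576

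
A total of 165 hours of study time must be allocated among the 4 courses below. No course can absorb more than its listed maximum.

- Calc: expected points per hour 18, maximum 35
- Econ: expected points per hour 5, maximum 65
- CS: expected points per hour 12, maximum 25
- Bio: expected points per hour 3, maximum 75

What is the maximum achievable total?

Highest expected points per hour first: Calc 18 > CS 12 > Econ 5 > Bio 3.
Give Calc 35 to hit its cap of 35 — 130 left.
CS takes 25 to reach its cap of 25 — 105 left.
Give Econ 65 to hit its cap of 65 — 40 left.
Bio has room for 75 but only 40 remain, so it gets 40.
Total = 18×35 + 5×65 + 12×25 + 3×40 = 1375.

1375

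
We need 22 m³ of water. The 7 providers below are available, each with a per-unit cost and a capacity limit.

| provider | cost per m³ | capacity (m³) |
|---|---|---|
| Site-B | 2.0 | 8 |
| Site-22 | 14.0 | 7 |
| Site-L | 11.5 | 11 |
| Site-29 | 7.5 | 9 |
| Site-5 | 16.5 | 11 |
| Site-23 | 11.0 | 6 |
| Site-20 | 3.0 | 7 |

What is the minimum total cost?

Cheapest first:
Site-B at 2.0: take all 8 m³ → 14 still needed.
Site-20 (3.0): use full 7 → 7 m³ to go.
Site-29 at 7.5: take 7 of its 9 → requirement met.
Site-23, Site-L, Site-22, Site-5: unused.
Cost = 8×2.0 + 7×3.0 + 7×7.5 = 89.5.

89.5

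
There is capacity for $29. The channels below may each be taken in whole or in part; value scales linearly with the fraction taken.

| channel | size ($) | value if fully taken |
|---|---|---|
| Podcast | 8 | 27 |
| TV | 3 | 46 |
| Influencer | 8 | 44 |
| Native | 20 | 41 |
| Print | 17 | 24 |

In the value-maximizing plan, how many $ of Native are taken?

10

Rank by value-to-size ratio: TV 46/3≈15.3, Influencer 44/8≈5.5, Podcast 27/8≈3.38, Native 41/20≈2.05, Print 24/17≈1.41.
TV: take in full, 3 $ for value 46 ; 26 left.
Take all of Influencer (8 $, value 44) ; 18 $ left.
All 8 $ of Podcast fit (value 27) ; 10 remain.
10 $ left: a 10/20 share of Native gives 41×10/20 = 20.5.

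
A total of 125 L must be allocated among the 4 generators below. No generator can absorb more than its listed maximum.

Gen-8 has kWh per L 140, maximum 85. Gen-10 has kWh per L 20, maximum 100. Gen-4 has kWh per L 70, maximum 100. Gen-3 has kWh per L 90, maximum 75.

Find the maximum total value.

Highest kWh per L first: Gen-8 140 > Gen-3 90 > Gen-4 70 > Gen-10 20.
Gen-8 takes 85 to reach its cap of 85 → 40 left.
Gen-3: +40 (room for 75) → 40. Pool exhausted.
Total = 140×85 + 90×40 = 15500.

15500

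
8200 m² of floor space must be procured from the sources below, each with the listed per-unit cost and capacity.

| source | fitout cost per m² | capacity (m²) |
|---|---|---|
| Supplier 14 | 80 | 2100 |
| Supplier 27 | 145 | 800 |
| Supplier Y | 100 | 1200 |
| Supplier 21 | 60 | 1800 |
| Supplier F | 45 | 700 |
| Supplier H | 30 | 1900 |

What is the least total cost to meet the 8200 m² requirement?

Fill from the cheapest source first.
Supplier H at 30: take all 1900 m² ; 6300 still needed.
Take 700 from Supplier F at 45 ; need 5600 more.
Take 1800 from Supplier 21 at 60 ; need 3800 more.
Supplier 14 (80): use full 2100 ; 1700 m² to go.
Supplier Y at 100: take all 1200 m² ; 500 still needed.
Take 500 from Supplier 27 at 145 to finish.
Cost = 1900×30 + 700×45 + 1800×60 + 2100×80 + 1200×100 + 500×145 = 557000.

557000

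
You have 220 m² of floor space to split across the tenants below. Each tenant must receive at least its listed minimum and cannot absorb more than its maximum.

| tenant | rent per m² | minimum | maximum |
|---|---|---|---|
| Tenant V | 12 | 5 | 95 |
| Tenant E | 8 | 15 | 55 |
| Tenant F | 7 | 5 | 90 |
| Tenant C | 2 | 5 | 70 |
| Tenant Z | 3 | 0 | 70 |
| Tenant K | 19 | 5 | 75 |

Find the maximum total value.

Meeting every minimum uses 5+15+5+5+0+5 = 35 m², leaving 185.
Rank by rent per m²: Tenant K 19 > Tenant V 12 > Tenant E 8 > Tenant F 7 > Tenant Z 3 > Tenant C 2.
Tenant K takes 70 more to reach its cap of 75 ; 115 left.
Give Tenant V 90 more to hit its cap of 95 ; 25 left.
Tenant E: +25 (room for 40) → 40. Pool exhausted.
Total = 12×95 + 8×40 + 7×5 + 2×5 + 19×75 = 2930.

2930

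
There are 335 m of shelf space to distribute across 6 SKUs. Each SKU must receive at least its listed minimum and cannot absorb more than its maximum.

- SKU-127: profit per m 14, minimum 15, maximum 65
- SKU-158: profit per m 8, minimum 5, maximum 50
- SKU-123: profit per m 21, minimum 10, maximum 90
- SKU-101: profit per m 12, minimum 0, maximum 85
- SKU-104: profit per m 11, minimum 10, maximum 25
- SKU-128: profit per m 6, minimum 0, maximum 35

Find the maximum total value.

4615

Meeting every minimum uses 15+5+10+0+10+0 = 40 m, leaving 295.
Rank by profit per m: SKU-123 21 > SKU-127 14 > SKU-101 12 > SKU-104 11 > SKU-158 8 > SKU-128 6.
SKU-123: +80 to 90 (cap) — 215 left.
Give SKU-127 50 more to hit its cap of 65 — 165 left.
SKU-101 takes 85 more to reach its cap of 85 — 80 left.
SKU-104 takes 15 more to reach its cap of 25 — 65 left.
SKU-158 takes 45 more to reach its cap of 50 — 20 left.
SKU-128: +20 (room for 35) → 20. Pool exhausted.
Total = 14×65 + 8×50 + 21×90 + 12×85 + 11×25 + 6×20 = 4615.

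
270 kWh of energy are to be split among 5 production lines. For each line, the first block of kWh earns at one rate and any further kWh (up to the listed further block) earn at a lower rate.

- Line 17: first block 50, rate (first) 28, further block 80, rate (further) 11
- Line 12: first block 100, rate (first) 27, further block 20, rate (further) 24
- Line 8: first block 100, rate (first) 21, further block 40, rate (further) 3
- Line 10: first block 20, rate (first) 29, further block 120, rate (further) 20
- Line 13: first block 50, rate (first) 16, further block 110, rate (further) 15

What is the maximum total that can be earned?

6840

Treat each block as its own option and order by rate: Line 10/tier1 29 > Line 17/tier1 28 > Line 12/tier1 27 > Line 12/tier2 24 > Line 8/tier1 21 > Line 10/tier2 20 > Line 13/tier1 16 > Line 13/tier2 15 > Line 17/tier2 11 > Line 8/tier2 3.
Line 10 tier1 at 29: fill all 20 → 250 left.
Fill Line 17 tier1 block (50 at 28) → 200 left.
Fill Line 12 tier1 block (100 at 27) → 100 left.
Line 12/tier2 (24): +20 → 80 left.
Line 8/tier1: +80 of 100 at 21; pool empty.
Total = 29×20 + 28×50 + 27×100 + 24×20 + 21×80 = 6840.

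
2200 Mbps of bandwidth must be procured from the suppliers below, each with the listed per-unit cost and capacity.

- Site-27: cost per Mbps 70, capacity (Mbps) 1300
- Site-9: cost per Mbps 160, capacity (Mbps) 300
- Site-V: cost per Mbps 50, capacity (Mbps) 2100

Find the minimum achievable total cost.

112000

Fill from the cheapest supplier first.
Take 2100 from Site-V at 50 ; need 100 more.
Site-27 at 70: take 100 of its 1300 ; requirement met.
Site-9: unused.
Cost = 2100×50 + 100×70 = 112000.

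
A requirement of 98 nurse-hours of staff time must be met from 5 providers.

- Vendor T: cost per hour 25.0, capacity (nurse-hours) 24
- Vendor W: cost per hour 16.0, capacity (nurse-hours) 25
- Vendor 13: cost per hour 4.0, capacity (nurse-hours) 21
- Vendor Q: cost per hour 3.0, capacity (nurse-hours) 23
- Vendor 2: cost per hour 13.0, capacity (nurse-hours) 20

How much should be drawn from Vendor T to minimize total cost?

9

Fill from the cheapest provider first.
Take 23 from Vendor Q at 3.0 ; need 75 more.
Vendor 13 (4.0): use full 21 ; 54 nurse-hours to go.
Vendor 2 at 13.0: take all 20 nurse-hours ; 34 still needed.
Vendor W at 16.0: take all 25 nurse-hours ; 9 still needed.
Take 9 from Vendor T at 25.0 to finish.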